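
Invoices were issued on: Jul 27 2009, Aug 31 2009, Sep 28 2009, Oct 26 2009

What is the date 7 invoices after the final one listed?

Every date is a Monday; gaps 35, 28, 28 days.
Each is the last Monday of its month (at least one falls on the 29th or later, ruling out '4th Monday').
November 2009 ends with Monday Nov 30 2009.
December 2009 ends with Monday Dec 28 2009.
January 2010 ends with Monday Jan 25 2010.
February 2010 ends with Monday Feb 22 2010.
Last Monday of March 2010: Mar 29 2010.
Last Monday of April 2010: Apr 26 2010.
May 2010 ends with Monday May 31 2010.

May 31 2010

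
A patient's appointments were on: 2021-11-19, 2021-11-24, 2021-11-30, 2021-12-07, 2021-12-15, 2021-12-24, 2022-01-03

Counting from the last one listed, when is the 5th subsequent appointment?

Intervals are 5, 6, 7, 8, 9, 10 days — an arithmetic progression with common difference 1.
Next gap: 11 days. 2022-01-03 + 11 days = 2022-01-14.
Next gap: 12 days. 2022-01-14 + 12 days = 2022-01-26.
Next gap: 13 days. 2022-01-26 + 13 days = 2022-02-08.
Next gap: 14 days. 2022-02-08 + 14 days = 2022-02-22.
Next gap: 15 days. 2022-02-22 + 15 days = 2022-03-09.

2022-03-09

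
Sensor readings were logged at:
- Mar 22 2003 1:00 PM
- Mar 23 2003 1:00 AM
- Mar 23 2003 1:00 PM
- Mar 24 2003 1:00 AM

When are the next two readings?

Spacing: 12, 12, 12 h — constant 12 h.
Mar 24 2003 1:00 AM + 12 h = Mar 24 2003 1:00 PM.
Mar 24 2003 1:00 PM + 12 h = Mar 25 2003 1:00 AM.

Mar 24 2003 1:00 PM, Mar 25 2003 1:00 AM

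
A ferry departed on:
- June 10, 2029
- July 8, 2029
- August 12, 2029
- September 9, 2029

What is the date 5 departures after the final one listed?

These are Sundays at 28- or 35-day spacing (28, 35, 28).
The pattern: 2nd Sunday of the month.
2nd Sunday of October 2029: October 14, 2029.
November 2029 — 2nd Sunday is November 11, 2029.
2nd Sunday of December 2029: December 9, 2029.
January 2030 — 2nd Sunday is January 13, 2030.
2nd Sunday of February 2030: February 10, 2030.

February 10, 2030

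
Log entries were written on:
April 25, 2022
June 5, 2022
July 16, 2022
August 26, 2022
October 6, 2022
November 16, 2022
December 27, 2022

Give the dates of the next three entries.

Gaps between consecutive events: 41, 41, 41, 41, 41, 41 days — a constant 41-day interval.
December 27, 2022 + 41 days = February 6, 2023.
February 6, 2023 + 41 days = March 19, 2023.
March 19, 2023 + 41 days = April 29, 2023.

February 6, 2023; March 19, 2023; April 29, 2023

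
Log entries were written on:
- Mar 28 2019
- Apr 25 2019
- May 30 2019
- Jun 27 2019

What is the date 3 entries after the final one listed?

Every date is a Thursday; gaps 28, 35, 28 days.
Each is the last Thursday of its month (at least one falls on the 29th or later, ruling out '4th Thursday').
July 2019 ends with Thursday Jul 25 2019.
August 2019 ends with Thursday Aug 29 2019.
Last Thursday of September 2019: Sep 26 2019.

Sep 26 2019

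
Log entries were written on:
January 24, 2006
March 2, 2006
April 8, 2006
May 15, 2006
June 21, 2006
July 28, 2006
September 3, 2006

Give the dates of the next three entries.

Gaps between consecutive events: 37, 37, 37, 37, 37, 37 days — a constant 37-day interval.
September 3, 2006 + 37 days = October 10, 2006.
October 10, 2006 + 37 days = November 16, 2006.
November 16, 2006 + 37 days = December 23, 2006.

October 10, 2006; November 16, 2006; December 23, 2006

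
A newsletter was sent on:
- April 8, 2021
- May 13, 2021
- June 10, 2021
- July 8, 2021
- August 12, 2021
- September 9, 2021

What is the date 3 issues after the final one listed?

Gaps: 35, 28, 28, 35, 28 days — a mix of 28 and 35. Every date is a Thursday.
Each is the 2nd Thursday of its month.
October 2021 — 2nd Thursday is October 14, 2021.
2nd Thursday of November 2021: November 11, 2021.
2nd Thursday of December 2021: December 9, 2021.

December 9, 2021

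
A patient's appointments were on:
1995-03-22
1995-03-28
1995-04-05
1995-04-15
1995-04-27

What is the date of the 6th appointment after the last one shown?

Gaps: 6, 8, 10, 12 days — each gap is 2 larger than the previous one.
Next gap: 14 days. 1995-04-27 + 14 days = 1995-05-11.
Next gap: 16 days. 1995-05-11 + 16 days = 1995-05-27.
Next gap: 18 days. 1995-05-27 + 18 days = 1995-06-14.
Next gap: 20 days. 1995-06-14 + 20 days = 1995-07-04.
Next gap: 22 days. 1995-07-04 + 22 days = 1995-07-26.
Next gap: 24 days. 1995-07-26 + 24 days = 1995-08-19.

1995-08-19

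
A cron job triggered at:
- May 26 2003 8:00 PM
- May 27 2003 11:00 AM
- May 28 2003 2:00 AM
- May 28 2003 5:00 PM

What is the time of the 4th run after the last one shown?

Spacing: 15, 15, 15 h — constant 15 h.
May 28 2003 5:00 PM + 15 h = May 29 2003 8:00 AM.
May 29 2003 8:00 AM + 15 h = May 29 2003 11:00 PM.
May 29 2003 11:00 PM + 15 h = May 30 2003 2:00 PM.
May 30 2003 2:00 PM + 15 h = May 31 2003 5:00 AM.

May 31 2003 5:00 AM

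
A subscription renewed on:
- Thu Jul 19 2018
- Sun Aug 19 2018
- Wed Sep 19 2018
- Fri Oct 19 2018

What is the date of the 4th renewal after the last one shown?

Each date is the 19th; the gaps (31, 31, 30) track the month lengths.
The rule is the 19th of each month.
Next: November 2018 → Mon Nov 19 2018.
December 2018: Wed Dec 19 2018.
Next: January 2019 → Sat Jan 19 2019.
February 2019: Tue Feb 19 2019.

Tue Feb 19 2019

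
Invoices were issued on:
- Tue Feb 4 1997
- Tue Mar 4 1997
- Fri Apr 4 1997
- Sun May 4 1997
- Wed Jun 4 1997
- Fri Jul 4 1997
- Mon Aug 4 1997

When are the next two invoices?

Each date is the 4th; the gaps (28, 31, 30, 31, 30, 31) track the month lengths.
The rule is the 4th of each month.
Next: September 1997 → Thu Sep 4 1997.
Next: October 1997 → Sat Oct 4 1997.

Thu Sep 4 1997, Sat Oct 4 1997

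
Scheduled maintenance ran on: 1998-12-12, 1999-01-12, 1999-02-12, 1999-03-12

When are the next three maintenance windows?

Gaps: 31, 31, 28 days — not constant. Every event is on the 12th of the month.
Pattern: the 12th of each month.
Next: April 1999 → 1999-04-12.
Next: May 1999 → 1999-05-12.
Next: June 1999 → 1999-06-12.

1999-04-12, 1999-05-12, 1999-06-12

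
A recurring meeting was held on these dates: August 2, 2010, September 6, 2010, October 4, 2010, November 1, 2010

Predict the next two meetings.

December 6, 2010; January 3, 2011

These are Mondays at 28- or 35-day spacing (35, 28, 28).
The pattern: 1st Monday of the month.
1st Monday of December 2010: December 6, 2010.
January 2011 — 1st Monday is January 3, 2011.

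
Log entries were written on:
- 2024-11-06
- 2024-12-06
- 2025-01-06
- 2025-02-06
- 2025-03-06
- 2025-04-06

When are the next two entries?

2025-05-06, 2025-06-06

Gaps: 30, 31, 31, 28, 31 days — not constant. Every event is on the 6th of the month.
Pattern: the 6th of each month.
May 2025: 2025-05-06.
June 2025: 2025-06-06.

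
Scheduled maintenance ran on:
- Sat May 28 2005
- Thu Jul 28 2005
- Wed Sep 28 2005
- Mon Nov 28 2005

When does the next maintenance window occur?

The day-of-month is always 28 (61, 62, 61 days between events).
So this recurs on the 28th of every 2 months.
January 2006: Sat Jan 28 2006.

Sat Jan 28 2006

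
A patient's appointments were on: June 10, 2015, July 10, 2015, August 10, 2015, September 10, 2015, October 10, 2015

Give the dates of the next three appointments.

November 10, 2015; December 10, 2015; January 10, 2016

Gaps: 30, 31, 31, 30 days — not constant. Every event is on the 10th of the month.
Pattern: the 10th of each month.
Next: November 2015 → November 10, 2015.
December 2015: December 10, 2015.
Next: January 2016 → January 10, 2016.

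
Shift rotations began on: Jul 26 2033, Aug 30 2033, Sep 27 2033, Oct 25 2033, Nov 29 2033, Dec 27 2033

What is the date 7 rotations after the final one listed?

These are Tuesdays with 35, 28, 28, 35, 28-day gaps.
Each is the final Tuesday of its month — Aug 30 2033 is past the 28th, so '4th Tuesday' doesn't fit.
Last Tuesday of January 2034: Jan 31 2034.
February 2034 ends with Tuesday Feb 28 2034.
March 2034 ends with Tuesday Mar 28 2034.
Last Tuesday of April 2034: Apr 25 2034.
May 2034 ends with Tuesday May 30 2034.
June 2034 ends with Tuesday Jun 27 2034.
July 2034 ends with Tuesday Jul 25 2034.

Jul 25 2034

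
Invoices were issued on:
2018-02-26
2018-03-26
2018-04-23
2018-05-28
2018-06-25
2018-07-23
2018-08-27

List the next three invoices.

Gaps: 28, 28, 35, 28, 28, 35 days — a mix of 28 and 35. Every date is a Monday.
Each is the 4th Monday of its month.
September 2018 — 4th Monday is 2018-09-24.
4th Monday of October 2018: 2018-10-22.
4th Monday of November 2018: 2018-11-26.

2018-09-24, 2018-10-22, 2018-11-26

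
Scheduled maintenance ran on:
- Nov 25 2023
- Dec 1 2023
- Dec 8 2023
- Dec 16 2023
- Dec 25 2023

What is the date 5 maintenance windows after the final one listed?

Feb 23 2024

The spacing grows by 1 each time: 6, 7, 8, 9 days.
Next gap: 10 days. Dec 25 2023 + 10 days = Jan 4 2024.
Next gap: 11 days. Jan 4 2024 + 11 days = Jan 15 2024.
Next gap: 12 days. Jan 15 2024 + 12 days = Jan 27 2024.
Next gap: 13 days. Jan 27 2024 + 13 days = Feb 9 2024.
Next gap: 14 days. Feb 9 2024 + 14 days = Feb 23 2024.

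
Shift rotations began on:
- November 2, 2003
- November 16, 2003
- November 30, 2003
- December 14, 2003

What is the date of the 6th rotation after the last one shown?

Gaps between consecutive events: 14, 14, 14 days — a constant 14-day interval.
December 14, 2003 + 14 days = December 28, 2003.
December 28, 2003 + 14 days = January 11, 2004.
January 11, 2004 + 14 days = January 25, 2004.
January 25, 2004 + 14 days = February 8, 2004.
February 8, 2004 + 14 days = February 22, 2004.
February 22, 2004 + 14 days = March 7, 2004.

March 7, 2004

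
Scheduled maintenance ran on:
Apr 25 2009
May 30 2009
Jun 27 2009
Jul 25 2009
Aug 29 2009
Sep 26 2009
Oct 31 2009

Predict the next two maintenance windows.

Nov 28 2009, Dec 26 2009

Every date is a Saturday; gaps 35, 28, 28, 35, 28, 35 days.
Each is the last Saturday of its month (at least one falls on the 29th or later, ruling out '4th Saturday').
Last Saturday of November 2009: Nov 28 2009.
Last Saturday of December 2009: Dec 26 2009.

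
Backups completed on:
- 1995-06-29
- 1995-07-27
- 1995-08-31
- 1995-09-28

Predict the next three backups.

These are Thursdays with 28, 35, 28-day gaps.
Each is the final Thursday of its month — 1995-06-29 is past the 28th, so '4th Thursday' doesn't fit.
Last Thursday of October 1995: 1995-10-26.
November 1995 ends with Thursday 1995-11-30.
December 1995 ends with Thursday 1995-12-28.

1995-10-26, 1995-11-30, 1995-12-28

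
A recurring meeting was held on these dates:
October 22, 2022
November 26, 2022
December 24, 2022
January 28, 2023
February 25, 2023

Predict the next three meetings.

All dates are Saturdays, 35, 28, 35, 28 days apart.
Specifically, the 4th Saturday of each month.
4th Saturday of March 2023: March 25, 2023.
4th Saturday of April 2023: April 22, 2023.
May 2023 — 4th Saturday is May 27, 2023.

March 25, 2023; April 22, 2023; May 27, 2023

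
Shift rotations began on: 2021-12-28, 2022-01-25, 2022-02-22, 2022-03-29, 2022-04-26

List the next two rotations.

Every date is a Tuesday; gaps 28, 28, 35, 28 days.
Each is the last Tuesday of its month (at least one falls on the 29th or later, ruling out '4th Tuesday').
Last Tuesday of May 2022: 2022-05-31.
June 2022 ends with Tuesday 2022-06-28.

2022-05-31, 2022-06-28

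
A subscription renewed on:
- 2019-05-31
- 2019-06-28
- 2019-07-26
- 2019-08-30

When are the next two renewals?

2019-09-27, 2019-10-25

All Fridays; the gaps (28, 28, 35) vary with month length.
This is the last Friday of each month.
September 2019 ends with Friday 2019-09-27.
October 2019 ends with Friday 2019-10-25.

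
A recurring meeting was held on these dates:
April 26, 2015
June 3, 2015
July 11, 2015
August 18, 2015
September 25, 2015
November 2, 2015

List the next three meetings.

December 10, 2015; January 17, 2016; February 24, 2016

Gaps between consecutive events: 38, 38, 38, 38, 38 days — a constant 38-day interval.
November 2, 2015 + 38 days = December 10, 2015.
December 10, 2015 + 38 days = January 17, 2016.
January 17, 2016 + 38 days = February 24, 2016.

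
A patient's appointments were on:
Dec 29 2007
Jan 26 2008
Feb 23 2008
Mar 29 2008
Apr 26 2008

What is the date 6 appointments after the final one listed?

These are Saturdays with 28, 28, 35, 28-day gaps.
Each is the final Saturday of its month — Dec 29 2007 is past the 28th, so '4th Saturday' doesn't fit.
Last Saturday of May 2008: May 31 2008.
Last Saturday of June 2008: Jun 28 2008.
July 2008 ends with Saturday Jul 26 2008.
August 2008 ends with Saturday Aug 30 2008.
Last Saturday of September 2008: Sep 27 2008.
Last Saturday of October 2008: Oct 25 2008.

Oct 25 2008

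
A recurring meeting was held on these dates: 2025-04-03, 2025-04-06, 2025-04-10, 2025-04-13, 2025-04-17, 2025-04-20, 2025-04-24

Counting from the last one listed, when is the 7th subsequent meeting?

The gap pattern 3, 4, 3, 4, 3, 4 repeats every 2 events.
These are the Thursdays and Sundays of each week.
The following Sunday is 2025-04-27.
Next Thursday: 2025-05-01.
The following Sunday is 2025-05-04.
The following Thursday is 2025-05-08.
The following Sunday is 2025-05-11.
The following Thursday is 2025-05-15.
The following Sunday is 2025-05-18.

2025-05-18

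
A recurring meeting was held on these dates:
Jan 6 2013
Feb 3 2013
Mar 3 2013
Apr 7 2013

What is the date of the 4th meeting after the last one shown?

These are Sundays at 28- or 35-day spacing (28, 28, 35).
The pattern: 1st Sunday of the month.
May 2013 — 1st Sunday is May 5 2013.
June 2013 — 1st Sunday is Jun 2 2013.
1st Sunday of July 2013: Jul 7 2013.
1st Sunday of August 2013: Aug 4 2013.

Aug 4 2013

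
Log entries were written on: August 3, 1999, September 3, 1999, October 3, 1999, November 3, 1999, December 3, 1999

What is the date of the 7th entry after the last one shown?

July 3, 2000

The day-of-month is always 3 (31, 30, 31, 30 days between events).
So this recurs on the 3rd of each month.
January 2000: January 3, 2000.
Next: February 2000 → February 3, 2000.
Next: March 2000 → March 3, 2000.
Next: April 2000 → April 3, 2000.
May 2000: May 3, 2000.
June 2000: June 3, 2000.
July 2000: July 3, 2000.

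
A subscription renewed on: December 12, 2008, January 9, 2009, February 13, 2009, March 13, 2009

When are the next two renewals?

These are Fridays at 28- or 35-day spacing (28, 35, 28).
The pattern: 2nd Friday of the month.
April 2009 — 2nd Friday is April 10, 2009.
2nd Friday of May 2009: May 8, 2009.

April 10, 2009; May 8, 2009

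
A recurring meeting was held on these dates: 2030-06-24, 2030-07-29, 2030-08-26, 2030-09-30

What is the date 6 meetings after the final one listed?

Every date is a Monday; gaps 35, 28, 35 days.
Each is the last Monday of its month (at least one falls on the 29th or later, ruling out '4th Monday').
October 2030 ends with Monday 2030-10-28.
November 2030 ends with Monday 2030-11-25.
Last Monday of December 2030: 2030-12-30.
January 2031 ends with Monday 2031-01-27.
Last Monday of February 2031: 2031-02-24.
March 2031 ends with Monday 2031-03-31.

2031-03-31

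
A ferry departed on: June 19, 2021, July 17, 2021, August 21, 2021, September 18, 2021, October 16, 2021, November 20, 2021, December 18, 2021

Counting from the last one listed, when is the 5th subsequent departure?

Gaps: 28, 35, 28, 28, 35, 28 days — a mix of 28 and 35. Every date is a Saturday.
Each is the 3rd Saturday of its month.
January 2022 — 3rd Saturday is January 15, 2022.
3rd Saturday of February 2022: February 19, 2022.
3rd Saturday of March 2022: March 19, 2022.
April 2022 — 3rd Saturday is April 16, 2022.
May 2022 — 3rd Saturday is May 21, 2022.

May 21, 2022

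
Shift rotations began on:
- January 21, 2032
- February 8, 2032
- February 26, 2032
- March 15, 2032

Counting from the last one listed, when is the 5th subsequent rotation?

The spacing is 18, 18, 18 days — always 18 days.
March 15, 2032 + 18 days = April 2, 2032.
April 2, 2032 + 18 days = April 20, 2032.
April 20, 2032 + 18 days = May 8, 2032.
May 8, 2032 + 18 days = May 26, 2032.
May 26, 2032 + 18 days = June 13, 2032.

June 13, 2032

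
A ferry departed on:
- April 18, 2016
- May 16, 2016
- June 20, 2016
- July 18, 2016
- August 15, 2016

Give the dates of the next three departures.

Gaps: 28, 35, 28, 28 days — a mix of 28 and 35. Every date is a Monday.
Each is the 3rd Monday of its month.
September 2016 — 3rd Monday is September 19, 2016.
October 2016 — 3rd Monday is October 17, 2016.
3rd Monday of November 2016: November 21, 2016.

September 19, 2016; October 17, 2016; November 21, 2016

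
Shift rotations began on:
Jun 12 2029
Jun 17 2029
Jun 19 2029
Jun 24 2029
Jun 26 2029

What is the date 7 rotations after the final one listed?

Gaps: 5, 2, 5, 2 days — not constant, but cyclic with period 2.
The events fall on every Tuesday and Sunday.
Next Sunday: Jul 1 2029.
Next Tuesday: Jul 3 2029.
The following Sunday is Jul 8 2029.
The following Tuesday is Jul 10 2029.
The following Sunday is Jul 15 2029.
The following Tuesday is Jul 17 2029.
The following Sunday is Jul 22 2029.

Jul 22 2029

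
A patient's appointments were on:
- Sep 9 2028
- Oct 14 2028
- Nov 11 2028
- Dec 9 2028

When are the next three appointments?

Jan 13 2029, Feb 10 2029, Mar 10 2029

Gaps: 35, 28, 28 days — a mix of 28 and 35. Every date is a Saturday.
Each is the 2nd Saturday of its month.
2nd Saturday of January 2029: Jan 13 2029.
2nd Saturday of February 2029: Feb 10 2029.
2nd Saturday of March 2029: Mar 10 2029.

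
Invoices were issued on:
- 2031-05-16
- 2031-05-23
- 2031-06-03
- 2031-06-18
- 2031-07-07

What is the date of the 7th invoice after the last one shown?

2032-03-08

Gaps: 7, 11, 15, 19 days — each gap is 4 larger than the previous one.
Next gap: 23 days. 2031-07-07 + 23 days = 2031-07-30.
Next gap: 27 days. 2031-07-30 + 27 days = 2031-08-26.
Next gap: 31 days. 2031-08-26 + 31 days = 2031-09-26.
Next gap: 35 days. 2031-09-26 + 35 days = 2031-10-31.
Next gap: 39 days. 2031-10-31 + 39 days = 2031-12-09.
Next gap: 43 days. 2031-12-09 + 43 days = 2032-01-21.
Next gap: 47 days. 2032-01-21 + 47 days = 2032-03-08.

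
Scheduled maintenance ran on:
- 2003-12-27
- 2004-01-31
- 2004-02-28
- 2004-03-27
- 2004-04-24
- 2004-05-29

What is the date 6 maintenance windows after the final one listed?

These are Saturdays with 35, 28, 28, 28, 35-day gaps.
Each is the final Saturday of its month — 2004-01-31 is past the 28th, so '4th Saturday' doesn't fit.
Last Saturday of June 2004: 2004-06-26.
Last Saturday of July 2004: 2004-07-31.
Last Saturday of August 2004: 2004-08-28.
Last Saturday of September 2004: 2004-09-25.
Last Saturday of October 2004: 2004-10-30.
November 2004 ends with Saturday 2004-11-27.

2004-11-27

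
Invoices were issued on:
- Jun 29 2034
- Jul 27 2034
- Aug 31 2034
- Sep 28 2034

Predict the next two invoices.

Oct 26 2034, Nov 30 2034

These are Thursdays with 28, 35, 28-day gaps.
Each is the final Thursday of its month — Jun 29 2034 is past the 28th, so '4th Thursday' doesn't fit.
October 2034 ends with Thursday Oct 26 2034.
November 2034 ends with Thursday Nov 30 2034.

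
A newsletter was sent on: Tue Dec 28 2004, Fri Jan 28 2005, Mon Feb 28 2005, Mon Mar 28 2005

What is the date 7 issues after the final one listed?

Fri Oct 28 2005

Each date is the 28th; the gaps (31, 31, 28) track the month lengths.
The rule is the 28th of each month.
April 2005: Thu Apr 28 2005.
May 2005: Sat May 28 2005.
June 2005: Tue Jun 28 2005.
Next: July 2005 → Thu Jul 28 2005.
August 2005: Sun Aug 28 2005.
Next: September 2005 → Wed Sep 28 2005.
Next: October 2005 → Fri Oct 28 2005.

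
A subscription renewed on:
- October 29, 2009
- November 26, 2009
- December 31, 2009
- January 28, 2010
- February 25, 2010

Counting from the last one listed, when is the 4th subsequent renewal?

These are Thursdays with 28, 35, 28, 28-day gaps.
Each is the final Thursday of its month — October 29, 2009 is past the 28th, so '4th Thursday' doesn't fit.
March 2010 ends with Thursday March 25, 2010.
April 2010 ends with Thursday April 29, 2010.
Last Thursday of May 2010: May 27, 2010.
June 2010 ends with Thursday June 24, 2010.

June 24, 2010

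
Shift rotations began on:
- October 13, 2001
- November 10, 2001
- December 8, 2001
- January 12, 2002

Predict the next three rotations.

Gaps: 28, 28, 35 days — a mix of 28 and 35. Every date is a Saturday.
Each is the 2nd Saturday of its month.
2nd Saturday of February 2002: February 9, 2002.
2nd Saturday of March 2002: March 9, 2002.
2nd Saturday of April 2002: April 13, 2002.

February 9, 2002; March 9, 2002; April 13, 2002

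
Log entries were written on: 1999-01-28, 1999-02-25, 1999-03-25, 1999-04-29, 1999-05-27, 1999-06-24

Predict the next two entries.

1999-07-29, 1999-08-26

Every date is a Thursday; gaps 28, 28, 35, 28, 28 days.
Each is the last Thursday of its month (at least one falls on the 29th or later, ruling out '4th Thursday').
July 1999 ends with Thursday 1999-07-29.
August 1999 ends with Thursday 1999-08-26.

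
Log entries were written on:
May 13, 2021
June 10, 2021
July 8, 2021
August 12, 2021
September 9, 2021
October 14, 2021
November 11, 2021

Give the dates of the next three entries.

All dates are Thursdays, 28, 28, 35, 28, 35, 28 days apart.
Specifically, the 2nd Thursday of each month.
December 2021 — 2nd Thursday is December 9, 2021.
January 2022 — 2nd Thursday is January 13, 2022.
February 2022 — 2nd Thursday is February 10, 2022.

December 9, 2021; January 13, 2022; February 10, 2022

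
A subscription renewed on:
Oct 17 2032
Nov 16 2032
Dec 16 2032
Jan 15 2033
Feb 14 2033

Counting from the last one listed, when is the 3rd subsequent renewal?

Every event comes 30 days after the last (30, 30, 30, 30).
Feb 14 2033 + 30 days = Mar 16 2033.
Mar 16 2033 + 30 days = Apr 15 2033.
Apr 15 2033 + 30 days = May 15 2033.

May 15 2033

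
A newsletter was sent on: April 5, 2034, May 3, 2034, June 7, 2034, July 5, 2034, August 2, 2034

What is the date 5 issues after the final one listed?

January 3, 2035

All dates are Wednesdays, 28, 35, 28, 28 days apart.
Specifically, the 1st Wednesday of each month.
September 2034 — 1st Wednesday is September 6, 2034.
October 2034 — 1st Wednesday is October 4, 2034.
November 2034 — 1st Wednesday is November 1, 2034.
1st Wednesday of December 2034: December 6, 2034.
1st Wednesday of January 2035: January 3, 2035.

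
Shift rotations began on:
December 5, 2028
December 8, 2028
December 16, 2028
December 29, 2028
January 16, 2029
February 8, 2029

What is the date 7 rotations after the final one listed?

December 6, 2029

The spacing grows by 5 each time: 3, 8, 13, 18, 23 days.
Next gap: 28 days. February 8, 2029 + 28 days = March 8, 2029.
Next gap: 33 days. March 8, 2029 + 33 days = April 10, 2029.
Next gap: 38 days. April 10, 2029 + 38 days = May 18, 2029.
Next gap: 43 days. May 18, 2029 + 43 days = June 30, 2029.
Next gap: 48 days. June 30, 2029 + 48 days = August 17, 2029.
Next gap: 53 days. August 17, 2029 + 53 days = October 9, 2029.
Next gap: 58 days. October 9, 2029 + 58 days = December 6, 2029.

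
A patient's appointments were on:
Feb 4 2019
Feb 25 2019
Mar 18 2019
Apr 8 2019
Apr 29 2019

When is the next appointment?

Every event comes 21 days after the last (21, 21, 21, 21).
Apr 29 2019 + 21 days = May 20 2019.

May 20 2019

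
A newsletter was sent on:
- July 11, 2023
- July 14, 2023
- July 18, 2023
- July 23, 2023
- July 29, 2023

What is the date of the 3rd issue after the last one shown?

Gaps: 3, 4, 5, 6 days — each gap is 1 larger than the previous one.
Next gap: 7 days. July 29, 2023 + 7 days = August 5, 2023.
Next gap: 8 days. August 5, 2023 + 8 days = August 13, 2023.
Next gap: 9 days. August 13, 2023 + 9 days = August 22, 2023.

August 22, 2023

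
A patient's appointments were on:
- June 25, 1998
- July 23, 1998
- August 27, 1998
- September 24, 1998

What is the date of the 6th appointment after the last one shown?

These are Thursdays at 28- or 35-day spacing (28, 35, 28).
The pattern: 4th Thursday of the month.
4th Thursday of October 1998: October 22, 1998.
4th Thursday of November 1998: November 26, 1998.
4th Thursday of December 1998: December 24, 1998.
January 1999 — 4th Thursday is January 28, 1999.
February 1999 — 4th Thursday is February 25, 1999.
4th Thursday of March 1999: March 25, 1999.

March 25, 1999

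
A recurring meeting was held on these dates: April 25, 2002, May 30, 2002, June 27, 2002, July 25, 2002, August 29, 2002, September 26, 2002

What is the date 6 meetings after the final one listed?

March 27, 2003

These are Thursdays with 35, 28, 28, 35, 28-day gaps.
Each is the final Thursday of its month — May 30, 2002 is past the 28th, so '4th Thursday' doesn't fit.
Last Thursday of October 2002: October 31, 2002.
Last Thursday of November 2002: November 28, 2002.
December 2002 ends with Thursday December 26, 2002.
January 2003 ends with Thursday January 30, 2003.
February 2003 ends with Thursday February 27, 2003.
March 2003 ends with Thursday March 27, 2003.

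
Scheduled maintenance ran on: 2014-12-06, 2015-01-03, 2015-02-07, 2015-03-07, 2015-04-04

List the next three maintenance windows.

2015-05-02, 2015-06-06, 2015-07-04

Gaps: 28, 35, 28, 28 days — a mix of 28 and 35. Every date is a Saturday.
Each is the 1st Saturday of its month.
1st Saturday of May 2015: 2015-05-02.
June 2015 — 1st Saturday is 2015-06-06.
July 2015 — 1st Saturday is 2015-07-04.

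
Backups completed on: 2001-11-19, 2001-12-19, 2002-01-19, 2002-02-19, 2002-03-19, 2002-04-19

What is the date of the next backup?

The day-of-month is always 19 (30, 31, 31, 28, 31 days between events).
So this recurs on the 19th of each month.
May 2002: 2002-05-19.

2002-05-19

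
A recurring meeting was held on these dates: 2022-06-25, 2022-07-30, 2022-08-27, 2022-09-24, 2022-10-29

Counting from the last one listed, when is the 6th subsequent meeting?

All Saturdays; the gaps (35, 28, 28, 35) vary with month length.
This is the last Saturday of each month.
Last Saturday of November 2022: 2022-11-26.
Last Saturday of December 2022: 2022-12-31.
Last Saturday of January 2023: 2023-01-28.
February 2023 ends with Saturday 2023-02-25.
Last Saturday of March 2023: 2023-03-25.
Last Saturday of April 2023: 2023-04-29.

2023-04-29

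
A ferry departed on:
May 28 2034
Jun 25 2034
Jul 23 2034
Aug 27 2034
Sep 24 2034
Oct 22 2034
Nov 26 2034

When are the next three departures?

All dates are Sundays, 28, 28, 35, 28, 28, 35 days apart.
Specifically, the 4th Sunday of each month.
December 2034 — 4th Sunday is Dec 24 2034.
4th Sunday of January 2035: Jan 28 2035.
February 2035 — 4th Sunday is Feb 25 2035.

Dec 24 2034, Jan 28 2035, Feb 25 2035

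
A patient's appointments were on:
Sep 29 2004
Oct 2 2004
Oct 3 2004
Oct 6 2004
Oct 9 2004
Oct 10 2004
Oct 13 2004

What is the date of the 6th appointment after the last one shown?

Oct 27 2004

Every event lands on a Wednesday or Saturday or Sunday (gaps cycle 3, 1, 3, 3, 1, 3).
So the schedule is: every Wednesday, Saturday and Sunday.
The following Saturday is Oct 16 2004.
The following Sunday is Oct 17 2004.
The following Wednesday is Oct 20 2004.
The following Saturday is Oct 23 2004.
Next Sunday: Oct 24 2004.
The following Wednesday is Oct 27 2004.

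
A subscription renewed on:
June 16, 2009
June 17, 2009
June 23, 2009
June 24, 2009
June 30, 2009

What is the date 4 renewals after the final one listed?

July 14, 2009

The gap pattern 1, 6, 1, 6 repeats every 2 events.
These are the Tuesdays and Wednesdays of each week.
Next Wednesday: July 1, 2009.
The following Tuesday is July 7, 2009.
The following Wednesday is July 8, 2009.
Next Tuesday: July 14, 2009.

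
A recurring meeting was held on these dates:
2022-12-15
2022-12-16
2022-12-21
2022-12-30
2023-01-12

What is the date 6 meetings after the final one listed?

2023-06-23

Gaps: 1, 5, 9, 13 days — each gap is 4 larger than the previous one.
Next gap: 17 days. 2023-01-12 + 17 days = 2023-01-29.
Next gap: 21 days. 2023-01-29 + 21 days = 2023-02-19.
Next gap: 25 days. 2023-02-19 + 25 days = 2023-03-16.
Next gap: 29 days. 2023-03-16 + 29 days = 2023-04-14.
Next gap: 33 days. 2023-04-14 + 33 days = 2023-05-17.
Next gap: 37 days. 2023-05-17 + 37 days = 2023-06-23.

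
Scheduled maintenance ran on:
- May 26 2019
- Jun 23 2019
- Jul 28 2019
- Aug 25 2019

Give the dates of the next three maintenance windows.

Gaps: 28, 35, 28 days — a mix of 28 and 35. Every date is a Sunday.
Each is the 4th Sunday of its month.
4th Sunday of September 2019: Sep 22 2019.
October 2019 — 4th Sunday is Oct 27 2019.
November 2019 — 4th Sunday is Nov 24 2019.

Sep 22 2019, Oct 27 2019, Nov 24 2019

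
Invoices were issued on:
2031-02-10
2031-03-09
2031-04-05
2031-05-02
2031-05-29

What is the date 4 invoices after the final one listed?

2031-09-14

Every event comes 27 days after the last (27, 27, 27, 27).
2031-05-29 + 27 days = 2031-06-25.
2031-06-25 + 27 days = 2031-07-22.
2031-07-22 + 27 days = 2031-08-18.
2031-08-18 + 27 days = 2031-09-14.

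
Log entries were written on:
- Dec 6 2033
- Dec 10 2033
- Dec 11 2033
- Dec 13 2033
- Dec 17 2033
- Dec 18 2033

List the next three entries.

Dec 20 2033, Dec 24 2033, Dec 25 2033

The gap pattern 4, 1, 2, 4, 1 repeats every 3 events.
These are the Tuesdays, Saturdays and Sundays of each week.
Next Tuesday: Dec 20 2033.
The following Saturday is Dec 24 2033.
The following Sunday is Dec 25 2033.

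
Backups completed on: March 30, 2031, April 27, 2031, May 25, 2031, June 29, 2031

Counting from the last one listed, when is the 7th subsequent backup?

These are Sundays with 28, 28, 35-day gaps.
Each is the final Sunday of its month — March 30, 2031 is past the 28th, so '4th Sunday' doesn't fit.
July 2031 ends with Sunday July 27, 2031.
August 2031 ends with Sunday August 31, 2031.
September 2031 ends with Sunday September 28, 2031.
October 2031 ends with Sunday October 26, 2031.
Last Sunday of November 2031: November 30, 2031.
December 2031 ends with Sunday December 28, 2031.
January 2032 ends with Sunday January 25, 2032.

January 25, 2032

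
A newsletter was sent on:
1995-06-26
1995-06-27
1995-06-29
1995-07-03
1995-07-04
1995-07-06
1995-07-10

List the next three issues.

1995-07-11, 1995-07-13, 1995-07-17

The gap pattern 1, 2, 4, 1, 2, 4 repeats every 3 events.
These are the Mondays, Tuesdays and Thursdays of each week.
The following Tuesday is 1995-07-11.
Next Thursday: 1995-07-13.
The following Monday is 1995-07-17.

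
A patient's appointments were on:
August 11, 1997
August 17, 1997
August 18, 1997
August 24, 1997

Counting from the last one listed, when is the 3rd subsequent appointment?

September 1, 1997

Gaps: 6, 1, 6 days — not constant, but cyclic with period 2.
The events fall on every Monday and Sunday.
The following Monday is August 25, 1997.
Next Sunday: August 31, 1997.
The following Monday is September 1, 1997.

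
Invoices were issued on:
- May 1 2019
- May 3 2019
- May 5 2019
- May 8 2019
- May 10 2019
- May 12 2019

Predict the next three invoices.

Gaps: 2, 2, 3, 2, 2 days — not constant, but cyclic with period 3.
The events fall on every Wednesday, Friday and Sunday.
The following Wednesday is May 15 2019.
Next Friday: May 17 2019.
The following Sunday is May 19 2019.

May 15 2019, May 17 2019, May 19 2019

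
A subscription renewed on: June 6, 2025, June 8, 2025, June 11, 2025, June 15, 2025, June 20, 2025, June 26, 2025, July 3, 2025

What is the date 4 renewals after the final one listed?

The spacing grows by 1 each time: 2, 3, 4, 5, 6, 7 days.
Next gap: 8 days. July 3, 2025 + 8 days = July 11, 2025.
Next gap: 9 days. July 11, 2025 + 9 days = July 20, 2025.
Next gap: 10 days. July 20, 2025 + 10 days = July 30, 2025.
Next gap: 11 days. July 30, 2025 + 11 days = August 10, 2025.

August 10, 2025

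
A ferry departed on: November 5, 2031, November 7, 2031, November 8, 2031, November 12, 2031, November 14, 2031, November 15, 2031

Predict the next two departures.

November 19, 2031; November 21, 2031

Every event lands on a Wednesday or Friday or Saturday (gaps cycle 2, 1, 4, 2, 1).
So the schedule is: every Wednesday, Friday and Saturday.
Next Wednesday: November 19, 2031.
The following Friday is November 21, 2031.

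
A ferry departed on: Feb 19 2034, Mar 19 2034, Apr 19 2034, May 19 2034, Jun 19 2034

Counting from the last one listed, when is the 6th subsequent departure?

Gaps: 28, 31, 30, 31 days — not constant. Every event is on the 19th of the month.
Pattern: the 19th of each month.
July 2034: Jul 19 2034.
August 2034: Aug 19 2034.
September 2034: Sep 19 2034.
Next: October 2034 → Oct 19 2034.
November 2034: Nov 19 2034.
December 2034: Dec 19 2034.

Dec 19 2034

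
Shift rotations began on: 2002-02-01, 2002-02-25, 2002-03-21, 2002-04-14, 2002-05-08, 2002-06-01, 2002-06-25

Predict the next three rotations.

Gaps between consecutive events: 24, 24, 24, 24, 24, 24 days — a constant 24-day interval.
2002-06-25 + 24 days = 2002-07-19.
2002-07-19 + 24 days = 2002-08-12.
2002-08-12 + 24 days = 2002-09-05.

2002-07-19, 2002-08-12, 2002-09-05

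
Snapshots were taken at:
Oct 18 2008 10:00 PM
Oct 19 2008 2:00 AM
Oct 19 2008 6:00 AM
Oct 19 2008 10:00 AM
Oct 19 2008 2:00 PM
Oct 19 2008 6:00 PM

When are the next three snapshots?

The interval is a steady 4 hours (4, 4, 4, 4, 4).
Oct 19 2008 6:00 PM + 4 h = Oct 19 2008 10:00 PM.
Oct 19 2008 10:00 PM + 4 h = Oct 20 2008 2:00 AM.
Oct 20 2008 2:00 AM + 4 h = Oct 20 2008 6:00 AM.

Oct 19 2008 10:00 PM, Oct 20 2008 2:00 AM, Oct 20 2008 6:00 AM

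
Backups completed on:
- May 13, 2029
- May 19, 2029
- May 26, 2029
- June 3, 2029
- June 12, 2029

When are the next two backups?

Gaps: 6, 7, 8, 9 days — each gap is 1 larger than the previous one.
Next gap: 10 days. June 12, 2029 + 10 days = June 22, 2029.
Next gap: 11 days. June 22, 2029 + 11 days = July 3, 2029.

June 22, 2029; July 3, 2029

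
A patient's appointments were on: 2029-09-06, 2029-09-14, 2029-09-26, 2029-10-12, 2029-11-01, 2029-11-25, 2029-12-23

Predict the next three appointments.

Gaps: 8, 12, 16, 20, 24, 28 days — each gap is 4 larger than the previous one.
Next gap: 32 days. 2029-12-23 + 32 days = 2030-01-24.
Next gap: 36 days. 2030-01-24 + 36 days = 2030-03-01.
Next gap: 40 days. 2030-03-01 + 40 days = 2030-04-10.

2030-01-24, 2030-03-01, 2030-04-10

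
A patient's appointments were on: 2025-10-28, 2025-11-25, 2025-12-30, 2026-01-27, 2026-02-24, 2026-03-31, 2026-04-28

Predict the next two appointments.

2026-05-26, 2026-06-30

All Tuesdays; the gaps (28, 35, 28, 28, 35, 28) vary with month length.
This is the last Tuesday of each month.
Last Tuesday of May 2026: 2026-05-26.
June 2026 ends with Tuesday 2026-06-30.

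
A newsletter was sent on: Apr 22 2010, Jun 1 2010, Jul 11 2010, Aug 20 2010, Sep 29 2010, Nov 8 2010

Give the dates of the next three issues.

Dec 18 2010, Jan 27 2011, Mar 8 2011

The spacing is 40, 40, 40, 40, 40 days — always 40 days.
Nov 8 2010 + 40 days = Dec 18 2010.
Dec 18 2010 + 40 days = Jan 27 2011.
Jan 27 2011 + 40 days = Mar 8 2011.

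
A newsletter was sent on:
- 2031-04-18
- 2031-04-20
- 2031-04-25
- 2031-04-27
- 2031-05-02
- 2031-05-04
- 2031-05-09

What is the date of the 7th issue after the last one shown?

2031-06-01

Every event lands on a Friday or Sunday (gaps cycle 2, 5, 2, 5, 2, 5).
So the schedule is: every Friday and Sunday.
The following Sunday is 2031-05-11.
Next Friday: 2031-05-16.
The following Sunday is 2031-05-18.
Next Friday: 2031-05-23.
Next Sunday: 2031-05-25.
Next Friday: 2031-05-30.
Next Sunday: 2031-06-01.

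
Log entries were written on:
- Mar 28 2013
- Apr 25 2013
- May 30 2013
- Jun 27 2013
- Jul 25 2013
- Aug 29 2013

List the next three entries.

Sep 26 2013, Oct 31 2013, Nov 28 2013

These are Thursdays with 28, 35, 28, 28, 35-day gaps.
Each is the final Thursday of its month — May 30 2013 is past the 28th, so '4th Thursday' doesn't fit.
September 2013 ends with Thursday Sep 26 2013.
October 2013 ends with Thursday Oct 31 2013.
Last Thursday of November 2013: Nov 28 2013.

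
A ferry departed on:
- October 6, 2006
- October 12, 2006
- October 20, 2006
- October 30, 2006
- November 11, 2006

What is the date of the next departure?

November 25, 2006

The spacing grows by 2 each time: 6, 8, 10, 12 days.
Next gap: 14 days. November 11, 2006 + 14 days = November 25, 2006.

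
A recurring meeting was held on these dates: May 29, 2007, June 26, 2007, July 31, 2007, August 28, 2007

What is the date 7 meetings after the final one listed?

March 25, 2008

All Tuesdays; the gaps (28, 35, 28) vary with month length.
This is the last Tuesday of each month.
Last Tuesday of September 2007: September 25, 2007.
Last Tuesday of October 2007: October 30, 2007.
November 2007 ends with Tuesday November 27, 2007.
December 2007 ends with Tuesday December 25, 2007.
January 2008 ends with Tuesday January 29, 2008.
February 2008 ends with Tuesday February 26, 2008.
Last Tuesday of March 2008: March 25, 2008.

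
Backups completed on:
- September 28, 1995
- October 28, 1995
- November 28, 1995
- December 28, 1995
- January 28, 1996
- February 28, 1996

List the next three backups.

The day-of-month is always 28 (30, 31, 30, 31, 31 days between events).
So this recurs on the 28th of each month.
March 1996: March 28, 1996.
April 1996: April 28, 1996.
Next: May 1996 → May 28, 1996.

March 28, 1996; April 28, 1996; May 28, 1996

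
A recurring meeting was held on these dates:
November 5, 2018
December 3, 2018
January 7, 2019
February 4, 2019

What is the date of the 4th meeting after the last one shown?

June 3, 2019

All dates are Mondays, 28, 35, 28 days apart.
Specifically, the 1st Monday of each month.
March 2019 — 1st Monday is March 4, 2019.
1st Monday of April 2019: April 1, 2019.
May 2019 — 1st Monday is May 6, 2019.
June 2019 — 1st Monday is June 3, 2019.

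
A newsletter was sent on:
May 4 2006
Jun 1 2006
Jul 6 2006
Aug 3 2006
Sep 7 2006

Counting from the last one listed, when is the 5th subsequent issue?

All dates are Thursdays, 28, 35, 28, 35 days apart.
Specifically, the 1st Thursday of each month.
October 2006 — 1st Thursday is Oct 5 2006.
1st Thursday of November 2006: Nov 2 2006.
1st Thursday of December 2006: Dec 7 2006.
1st Thursday of January 2007: Jan 4 2007.
February 2007 — 1st Thursday is Feb 1 2007.

Feb 1 2007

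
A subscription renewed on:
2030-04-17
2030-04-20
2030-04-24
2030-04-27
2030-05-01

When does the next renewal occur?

2030-05-04

Gaps: 3, 4, 3, 4 days — not constant, but cyclic with period 2.
The events fall on every Wednesday and Saturday.
The following Saturday is 2030-05-04.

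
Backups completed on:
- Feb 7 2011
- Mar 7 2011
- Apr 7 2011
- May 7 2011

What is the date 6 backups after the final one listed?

Nov 7 2011

Each date is the 7th; the gaps (28, 31, 30) track the month lengths.
The rule is the 7th of each month.
Next: June 2011 → Jun 7 2011.
Next: July 2011 → Jul 7 2011.
Next: August 2011 → Aug 7 2011.
September 2011: Sep 7 2011.
Next: October 2011 → Oct 7 2011.
Next: November 2011 → Nov 7 2011.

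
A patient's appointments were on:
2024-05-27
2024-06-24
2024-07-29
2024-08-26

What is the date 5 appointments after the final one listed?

All Mondays; the gaps (28, 35, 28) vary with month length.
This is the last Monday of each month.
September 2024 ends with Monday 2024-09-30.
October 2024 ends with Monday 2024-10-28.
Last Monday of November 2024: 2024-11-25.
December 2024 ends with Monday 2024-12-30.
Last Monday of January 2025: 2025-01-27.

2025-01-27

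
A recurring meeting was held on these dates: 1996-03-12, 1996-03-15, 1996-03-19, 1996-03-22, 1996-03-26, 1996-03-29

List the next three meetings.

The gap pattern 3, 4, 3, 4, 3 repeats every 2 events.
These are the Tuesdays and Fridays of each week.
The following Tuesday is 1996-04-02.
The following Friday is 1996-04-05.
Next Tuesday: 1996-04-09.

1996-04-02, 1996-04-05, 1996-04-09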